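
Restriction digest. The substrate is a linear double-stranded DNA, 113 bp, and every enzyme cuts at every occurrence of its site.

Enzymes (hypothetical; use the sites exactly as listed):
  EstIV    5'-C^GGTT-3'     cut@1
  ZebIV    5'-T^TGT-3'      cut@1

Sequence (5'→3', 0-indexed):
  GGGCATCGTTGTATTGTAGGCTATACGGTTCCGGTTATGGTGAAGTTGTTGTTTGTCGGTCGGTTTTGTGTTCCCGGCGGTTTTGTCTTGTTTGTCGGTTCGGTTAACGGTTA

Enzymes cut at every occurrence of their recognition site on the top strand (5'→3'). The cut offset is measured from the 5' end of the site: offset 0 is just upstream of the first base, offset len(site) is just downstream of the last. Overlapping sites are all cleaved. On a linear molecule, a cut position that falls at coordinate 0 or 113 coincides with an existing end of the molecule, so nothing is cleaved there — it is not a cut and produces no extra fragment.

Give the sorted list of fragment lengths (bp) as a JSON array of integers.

Site scan:
  EstIV CGGTT/1: at [25, 31, 60, 77, 95, 100, 107] ⇒ [26, 32, 61, 78, 96, 101, 108]
  ZebIV TTGT/1: at [8, 13, 45, 48, 52, 65, 82, 87, 91] ⇒ [9, 14, 46, 49, 53, 66, 83, 88, 92]

All cut coordinates (distinct, sorted): [9, 14, 26, 32, 46, 49, 53, 61, 66, 78, 83, 88, 92, 96, 101, 108]

Fragment lengths:
  [0,9): 9 bp
  [9,14): 5 bp
  [14,26): 12 bp
  [26,32): 6 bp
  [32,46): 14 bp
  [46,49): 3 bp
  [49,53): 4 bp
  [53,61): 8 bp
  [61,66): 5 bp
  [66,78): 12 bp
  [78,83): 5 bp
  [83,88): 5 bp
  [88,92): 4 bp
  [92,96): 4 bp
  [96,101): 5 bp
  [101,108): 7 bp
  [108,113): 5 bp

[3,4,4,4,5,5,5,5,5,5,6,7,8,9,12,12,14]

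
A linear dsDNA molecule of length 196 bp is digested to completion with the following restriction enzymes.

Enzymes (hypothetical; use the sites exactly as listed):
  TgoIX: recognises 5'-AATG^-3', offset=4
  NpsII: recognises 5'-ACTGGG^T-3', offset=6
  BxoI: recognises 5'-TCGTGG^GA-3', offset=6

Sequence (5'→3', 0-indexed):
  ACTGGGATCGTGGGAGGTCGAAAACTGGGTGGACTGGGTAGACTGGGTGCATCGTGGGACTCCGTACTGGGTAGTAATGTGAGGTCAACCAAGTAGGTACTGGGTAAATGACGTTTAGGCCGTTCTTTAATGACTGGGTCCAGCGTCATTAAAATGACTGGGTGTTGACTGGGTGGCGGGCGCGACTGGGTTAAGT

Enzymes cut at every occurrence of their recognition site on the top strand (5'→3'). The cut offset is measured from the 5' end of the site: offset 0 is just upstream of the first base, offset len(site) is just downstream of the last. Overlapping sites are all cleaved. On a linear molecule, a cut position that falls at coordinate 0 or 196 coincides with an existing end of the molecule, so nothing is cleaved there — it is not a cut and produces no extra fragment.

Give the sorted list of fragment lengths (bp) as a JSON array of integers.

[6,6,6,6,8,9,9,10,11,13,14,16,17,18,22,25]

Scan for sites:
  TgoIX (AATG, off=4): starts [75, 106, 128, 152] → cuts [79, 110, 132, 156]
  NpsII (ACTGGGT, off=6): starts [23, 32, 41, 65, 98, 132, 156, 167, 184] → cuts [29, 38, 47, 71, 104, 138, 162, 173, 190]
  BxoI (TCGTGGGA, off=6): starts [7, 51] → cuts [13, 57]

Pooled cuts: [13, 29, 38, 47, 57, 71, 79, 104, 110, 132, 138, 156, 162, 173, 190]

Fragment lengths:
  [0,13): 13 bp
  [13,29): 16 bp
  [29,38): 9 bp
  [38,47): 9 bp
  [47,57): 10 bp
  [57,71): 14 bp
  [71,79): 8 bp
  [79,104): 25 bp
  [104,110): 6 bp
  [110,132): 22 bp
  [132,138): 6 bp
  [138,156): 18 bp
  [156,162): 6 bp
  [162,173): 11 bp
  [173,190): 17 bp
  [190,196): 6 bp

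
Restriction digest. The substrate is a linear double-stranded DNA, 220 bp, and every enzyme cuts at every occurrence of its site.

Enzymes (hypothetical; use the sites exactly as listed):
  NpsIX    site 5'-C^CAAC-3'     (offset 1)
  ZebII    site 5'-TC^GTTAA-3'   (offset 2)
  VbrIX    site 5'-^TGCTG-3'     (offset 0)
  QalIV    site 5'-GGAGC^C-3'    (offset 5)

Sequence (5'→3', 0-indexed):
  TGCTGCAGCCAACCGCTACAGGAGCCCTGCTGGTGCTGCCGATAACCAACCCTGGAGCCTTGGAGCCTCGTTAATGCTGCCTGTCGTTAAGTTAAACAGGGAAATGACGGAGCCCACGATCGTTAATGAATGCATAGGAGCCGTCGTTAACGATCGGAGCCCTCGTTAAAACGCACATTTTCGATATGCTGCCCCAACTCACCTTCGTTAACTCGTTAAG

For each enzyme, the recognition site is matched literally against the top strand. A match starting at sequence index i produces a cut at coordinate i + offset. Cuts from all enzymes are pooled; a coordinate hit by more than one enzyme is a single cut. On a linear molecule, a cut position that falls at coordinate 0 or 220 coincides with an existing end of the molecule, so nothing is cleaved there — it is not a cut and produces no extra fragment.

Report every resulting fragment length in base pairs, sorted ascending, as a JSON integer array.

[2,3,4,4,5,6,6,8,8,8,8,9,11,12,12,13,15,16,20,22,28]

Site scan:
  NpsIX (CCAAC, off=1): starts [8, 45, 193] → cuts [9, 46, 194]
  ZebII (TCGTTAA, off=2): starts [67, 83, 119, 143, 162, 204, 212] → cuts [69, 85, 121, 145, 164, 206, 214]
  VbrIX (TGCTG, off=0): starts [0, 27, 33, 74, 186] → cuts [27, 33, 74, 186] (position 0 is a terminus of the linear molecule — no cut)
  QalIV (GGAGCC, off=5): starts [20, 53, 61, 108, 136, 155] → cuts [25, 58, 66, 113, 141, 160]

All cut coordinates (distinct, sorted): [9, 25, 27, 33, 46, 58, 66, 69, 74, 85, 113, 121, 141, 145, 160, 164, 186, 194, 206, 214]

Fragments:
  [0,9): 9 bp
  [9,25): 16 bp
  [25,27): 2 bp
  [27,33): 6 bp
  [33,46): 13 bp
  [46,58): 12 bp
  [58,66): 8 bp
  [66,69): 3 bp
  [69,74): 5 bp
  [74,85): 11 bp
  [85,113): 28 bp
  [113,121): 8 bp
  [121,141): 20 bp
  [141,145): 4 bp
  [145,160): 15 bp
  [160,164): 4 bp
  [164,186): 22 bp
  [186,194): 8 bp
  [194,206): 12 bp
  [206,214): 8 bp
  [214,220): 6 bp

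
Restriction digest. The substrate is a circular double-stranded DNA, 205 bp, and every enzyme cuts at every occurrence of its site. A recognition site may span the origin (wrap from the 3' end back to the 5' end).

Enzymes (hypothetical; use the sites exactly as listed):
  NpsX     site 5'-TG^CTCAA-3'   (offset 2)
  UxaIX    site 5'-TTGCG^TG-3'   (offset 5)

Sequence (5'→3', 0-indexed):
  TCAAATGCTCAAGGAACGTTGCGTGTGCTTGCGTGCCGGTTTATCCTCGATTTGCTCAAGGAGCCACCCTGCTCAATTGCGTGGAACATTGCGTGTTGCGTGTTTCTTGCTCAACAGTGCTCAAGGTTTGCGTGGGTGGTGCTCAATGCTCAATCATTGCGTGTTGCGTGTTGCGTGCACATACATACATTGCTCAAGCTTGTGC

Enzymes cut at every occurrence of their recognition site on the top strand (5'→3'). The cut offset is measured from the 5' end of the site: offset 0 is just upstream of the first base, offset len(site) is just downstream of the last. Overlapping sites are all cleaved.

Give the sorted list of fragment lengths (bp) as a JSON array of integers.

Scan for sites:
  NpsX (TGCTCAA, off=2): starts [5, 52, 69, 107, 117, 139, 146, 190, 202] → cuts [7, 54, 71, 109, 119, 141, 148, 192, 204]
  UxaIX (TTGCGTG, off=5): starts [18, 28, 76, 88, 95, 127, 156, 163, 170] → cuts [23, 33, 81, 93, 100, 132, 161, 168, 175]

All cut coordinates (distinct, sorted): [7, 23, 33, 54, 71, 81, 93, 100, 109, 119, 132, 141, 148, 161, 168, 175, 192, 204]

Fragment lengths:
  7→23: 16 bp
  23→33: 10 bp
  33→54: 21 bp
  54→71: 17 bp
  71→81: 10 bp
  81→93: 12 bp
  93→100: 7 bp
  100→109: 9 bp
  109→119: 10 bp
  119→132: 13 bp
  132→141: 9 bp
  141→148: 7 bp
  148→161: 13 bp
  161→168: 7 bp
  168→175: 7 bp
  175→192: 17 bp
  192→204: 12 bp
  204→7 (wrap): 205-204+7 = 8 bp

[7,7,7,7,8,9,9,10,10,10,12,12,13,13,16,17,17,21]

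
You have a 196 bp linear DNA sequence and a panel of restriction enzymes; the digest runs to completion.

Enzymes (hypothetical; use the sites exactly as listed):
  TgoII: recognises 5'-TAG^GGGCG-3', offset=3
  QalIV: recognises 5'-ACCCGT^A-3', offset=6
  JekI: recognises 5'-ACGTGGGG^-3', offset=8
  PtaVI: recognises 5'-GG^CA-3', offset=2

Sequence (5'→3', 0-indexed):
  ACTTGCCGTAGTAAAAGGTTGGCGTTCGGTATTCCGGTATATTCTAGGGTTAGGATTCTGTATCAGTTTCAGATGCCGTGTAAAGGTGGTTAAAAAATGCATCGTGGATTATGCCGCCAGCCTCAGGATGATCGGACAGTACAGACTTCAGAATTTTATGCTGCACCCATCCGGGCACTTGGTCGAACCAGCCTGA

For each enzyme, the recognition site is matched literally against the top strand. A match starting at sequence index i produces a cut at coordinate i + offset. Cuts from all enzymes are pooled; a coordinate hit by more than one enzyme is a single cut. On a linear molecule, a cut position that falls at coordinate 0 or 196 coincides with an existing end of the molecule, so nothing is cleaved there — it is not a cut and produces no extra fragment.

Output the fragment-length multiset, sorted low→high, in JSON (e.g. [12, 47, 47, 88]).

Per-enzyme occurrences:
  TgoII (TAGGGGCG, off=3): no sites
  QalIV (ACCCGTA, off=6): no sites
  JekI (ACGTGGGG, off=8): no sites
  PtaVI GGCA/2: at [173] ⇒ [175]

All cut coordinates (distinct, sorted): [175]

Fragments:
  [0,175): 175 bp
  [175,196): 21 bp

[21,175]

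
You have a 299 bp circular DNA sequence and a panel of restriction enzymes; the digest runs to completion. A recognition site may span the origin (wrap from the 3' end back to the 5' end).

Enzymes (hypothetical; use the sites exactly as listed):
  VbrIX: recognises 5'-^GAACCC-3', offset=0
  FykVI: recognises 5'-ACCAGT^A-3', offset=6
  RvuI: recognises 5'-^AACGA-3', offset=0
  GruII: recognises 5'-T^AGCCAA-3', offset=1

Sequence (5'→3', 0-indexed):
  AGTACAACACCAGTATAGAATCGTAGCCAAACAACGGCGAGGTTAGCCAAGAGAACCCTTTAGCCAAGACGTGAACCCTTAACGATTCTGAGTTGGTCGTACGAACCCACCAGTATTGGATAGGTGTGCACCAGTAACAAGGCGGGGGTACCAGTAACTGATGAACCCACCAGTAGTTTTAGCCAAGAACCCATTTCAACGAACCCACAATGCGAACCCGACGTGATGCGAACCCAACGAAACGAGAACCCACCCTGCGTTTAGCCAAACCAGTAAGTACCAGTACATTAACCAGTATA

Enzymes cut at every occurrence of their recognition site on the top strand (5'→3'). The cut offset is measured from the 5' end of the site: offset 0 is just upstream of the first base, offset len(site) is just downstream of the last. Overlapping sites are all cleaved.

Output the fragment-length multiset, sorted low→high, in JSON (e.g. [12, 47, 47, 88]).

[3,5,5,6,6,6,7,8,8,9,10,10,11,11,12,12,12,12,13,16,17,17,20,20,21,22]

Scan for sites:
  VbrIX (GAACCC, off=0): starts [52, 72, 102, 162, 186, 200, 213, 229, 245] → cuts [52, 72, 102, 162, 186, 200, 213, 229, 245]
  FykVI (ACCAGTA, off=6): starts [8, 108, 129, 149, 168, 268, 278, 290] → cuts [14, 114, 135, 155, 174, 274, 284, 296]
  RvuI (AACGA, off=0): starts [80, 197, 235, 240] → cuts [80, 197, 235, 240]
  GruII (TAGCCAA, off=1): starts [23, 43, 60, 179, 261] → cuts [24, 44, 61, 180, 262]

All cut coordinates (distinct, sorted): [14, 24, 44, 52, 61, 72, 80, 102, 114, 135, 155, 162, 174, 180, 186, 197, 200, 213, 229, 235, 240, 245, 262, 274, 284, 296]

Fragment lengths:
  14→24: 10 bp
  24→44: 20 bp
  44→52: 8 bp
  52→61: 9 bp
  61→72: 11 bp
  72→80: 8 bp
  80→102: 22 bp
  102→114: 12 bp
  114→135: 21 bp
  135→155: 20 bp
  155→162: 7 bp
  162→174: 12 bp
  174→180: 6 bp
  180→186: 6 bp
  186→197: 11 bp
  197→200: 3 bp
  200→213: 13 bp
  213→229: 16 bp
  229→235: 6 bp
  235→240: 5 bp
  240→245: 5 bp
  245→262: 17 bp
  262→274: 12 bp
  274→284: 10 bp
  284→296: 12 bp
  296→14 (wrap): 299-296+14 = 17 bp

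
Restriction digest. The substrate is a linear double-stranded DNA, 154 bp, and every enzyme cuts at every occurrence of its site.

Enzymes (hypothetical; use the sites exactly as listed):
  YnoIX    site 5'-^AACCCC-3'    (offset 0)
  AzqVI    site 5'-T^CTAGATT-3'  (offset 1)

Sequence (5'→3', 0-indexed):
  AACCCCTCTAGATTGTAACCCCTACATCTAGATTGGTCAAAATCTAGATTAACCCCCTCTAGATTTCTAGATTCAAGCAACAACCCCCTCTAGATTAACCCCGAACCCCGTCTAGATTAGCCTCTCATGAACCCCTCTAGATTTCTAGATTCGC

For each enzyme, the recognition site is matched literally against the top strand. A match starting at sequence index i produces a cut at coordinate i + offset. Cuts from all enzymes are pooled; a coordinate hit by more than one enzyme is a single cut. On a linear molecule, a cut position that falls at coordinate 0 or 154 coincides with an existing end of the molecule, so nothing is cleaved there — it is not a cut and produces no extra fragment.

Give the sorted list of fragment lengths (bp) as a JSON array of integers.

Scan for sites:
  YnoIX AACCCC/0: at [0, 16, 50, 81, 96, 103, 129] ⇒ [16, 50, 81, 96, 103, 129] (position 0 is a terminus of the linear molecule — no cut)
  AzqVI TCTAGATT/1: at [6, 26, 42, 57, 65, 88, 110, 135, 143] ⇒ [7, 27, 43, 58, 66, 89, 111, 136, 144]

Pooled cuts: [7, 16, 27, 43, 50, 58, 66, 81, 89, 96, 103, 111, 129, 136, 144]

Fragments:
  [0,7): 7 bp
  [7,16): 9 bp
  [16,27): 11 bp
  [27,43): 16 bp
  [43,50): 7 bp
  [50,58): 8 bp
  [58,66): 8 bp
  [66,81): 15 bp
  [81,89): 8 bp
  [89,96): 7 bp
  [96,103): 7 bp
  [103,111): 8 bp
  [111,129): 18 bp
  [129,136): 7 bp
  [136,144): 8 bp
  [144,154): 10 bp

[7,7,7,7,7,8,8,8,8,8,9,10,11,15,16,18]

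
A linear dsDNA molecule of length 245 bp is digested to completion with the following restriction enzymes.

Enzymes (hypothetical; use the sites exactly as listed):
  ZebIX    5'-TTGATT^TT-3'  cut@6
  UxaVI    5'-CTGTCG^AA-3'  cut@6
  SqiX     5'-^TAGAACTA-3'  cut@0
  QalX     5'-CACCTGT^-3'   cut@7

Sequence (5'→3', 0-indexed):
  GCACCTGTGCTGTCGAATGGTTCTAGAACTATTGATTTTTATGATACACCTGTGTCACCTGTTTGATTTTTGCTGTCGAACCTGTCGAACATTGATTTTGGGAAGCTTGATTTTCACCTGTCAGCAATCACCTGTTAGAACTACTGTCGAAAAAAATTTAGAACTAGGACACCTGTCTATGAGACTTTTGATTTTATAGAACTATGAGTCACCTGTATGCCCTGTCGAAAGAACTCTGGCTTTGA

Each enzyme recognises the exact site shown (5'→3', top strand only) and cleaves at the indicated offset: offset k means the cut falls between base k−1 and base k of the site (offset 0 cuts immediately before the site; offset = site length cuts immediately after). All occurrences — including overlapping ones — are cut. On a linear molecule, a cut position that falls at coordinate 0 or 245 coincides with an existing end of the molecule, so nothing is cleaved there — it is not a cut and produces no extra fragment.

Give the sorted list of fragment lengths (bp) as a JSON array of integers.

[3,6,7,8,8,9,9,9,9,10,10,11,14,14,14,15,16,17,18,18,20]

Per-enzyme occurrences:
  ZebIX TTGATTTT/6: at [31, 62, 91, 106, 187] ⇒ [37, 68, 97, 112, 193]
  UxaVI CTGTCGAA/6: at [9, 72, 81, 143, 221] ⇒ [15, 78, 87, 149, 227]
  SqiX TAGAACTA/0: at [23, 135, 158, 196] ⇒ [23, 135, 158, 196]
  QalX CACCTGT/7: at [1, 46, 55, 114, 128, 169, 209] ⇒ [8, 53, 62, 121, 135, 176, 216]

Pooled cuts: [8, 15, 23, 37, 53, 62, 68, 78, 87, 97, 112, 121, 135, 149, 158, 176, 193, 196, 216, 227]

Fragment lengths:
  [0,8): 8 bp
  [8,15): 7 bp
  [15,23): 8 bp
  [23,37): 14 bp
  [37,53): 16 bp
  [53,62): 9 bp
  [62,68): 6 bp
  [68,78): 10 bp
  [78,87): 9 bp
  [87,97): 10 bp
  [97,112): 15 bp
  [112,121): 9 bp
  [121,135): 14 bp
  [135,149): 14 bp
  [149,158): 9 bp
  [158,176): 18 bp
  [176,193): 17 bp
  [193,196): 3 bp
  [196,216): 20 bp
  [216,227): 11 bp
  [227,245): 18 bp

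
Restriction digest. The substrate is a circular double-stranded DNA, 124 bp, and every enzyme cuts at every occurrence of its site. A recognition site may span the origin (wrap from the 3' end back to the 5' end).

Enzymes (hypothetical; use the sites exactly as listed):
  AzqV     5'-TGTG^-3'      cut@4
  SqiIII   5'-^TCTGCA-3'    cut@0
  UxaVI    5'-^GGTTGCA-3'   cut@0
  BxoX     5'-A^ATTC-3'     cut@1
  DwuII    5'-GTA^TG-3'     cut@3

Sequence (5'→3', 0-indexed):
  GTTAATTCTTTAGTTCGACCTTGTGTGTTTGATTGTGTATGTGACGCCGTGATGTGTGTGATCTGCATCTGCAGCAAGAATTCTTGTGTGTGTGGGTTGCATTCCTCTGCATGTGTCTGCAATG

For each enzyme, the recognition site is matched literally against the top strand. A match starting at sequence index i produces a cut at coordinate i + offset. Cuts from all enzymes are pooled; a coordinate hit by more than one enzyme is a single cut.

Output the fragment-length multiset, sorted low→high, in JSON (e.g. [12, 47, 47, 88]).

[1,2,2,2,2,2,2,2,4,6,9,10,10,11,12,13,13,21]

Scan for sites:
  AzqV (TGTG, off=4): starts [21, 23, 33, 39, 52, 54, 56, 84, 86, 88, 90, 111] → cuts [25, 27, 37, 43, 56, 58, 60, 88, 90, 92, 94, 115]
  SqiIII (TCTGCA, off=0): starts [61, 67, 105, 115] → cuts [61, 67, 105, 115]
  UxaVI (GGTTGCA, off=0): starts [94] → cuts [94]
  BxoX (AATTC, off=1): starts [3, 78] → cuts [4, 79]
  DwuII (GTATG, off=3): starts [36] → cuts [39]

Pooled cuts: [4, 25, 27, 37, 39, 43, 56, 58, 60, 61, 67, 79, 88, 90, 92, 94, 105, 115]

Fragment lengths:
  4→25: 21 bp
  25→27: 2 bp
  27→37: 10 bp
  37→39: 2 bp
  39→43: 4 bp
  43→56: 13 bp
  56→58: 2 bp
  58→60: 2 bp
  60→61: 1 bp
  61→67: 6 bp
  67→79: 12 bp
  79→88: 9 bp
  88→90: 2 bp
  90→92: 2 bp
  92→94: 2 bp
  94→105: 11 bp
  105→115: 10 bp
  115→4 (wrap): 124-115+4 = 13 bp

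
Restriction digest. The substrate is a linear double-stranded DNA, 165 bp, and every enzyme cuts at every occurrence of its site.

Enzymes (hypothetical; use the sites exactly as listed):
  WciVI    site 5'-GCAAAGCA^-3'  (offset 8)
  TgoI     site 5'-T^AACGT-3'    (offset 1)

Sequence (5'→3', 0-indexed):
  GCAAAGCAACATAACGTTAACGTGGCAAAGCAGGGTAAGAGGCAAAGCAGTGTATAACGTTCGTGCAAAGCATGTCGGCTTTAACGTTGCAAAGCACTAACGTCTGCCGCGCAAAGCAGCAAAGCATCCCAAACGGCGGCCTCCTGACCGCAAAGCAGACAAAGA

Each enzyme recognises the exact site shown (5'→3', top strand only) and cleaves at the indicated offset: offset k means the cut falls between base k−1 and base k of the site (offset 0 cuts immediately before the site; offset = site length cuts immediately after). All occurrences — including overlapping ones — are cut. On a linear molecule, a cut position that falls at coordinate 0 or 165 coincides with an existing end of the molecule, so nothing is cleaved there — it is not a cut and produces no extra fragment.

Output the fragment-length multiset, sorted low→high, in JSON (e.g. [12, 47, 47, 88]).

[2,4,6,6,8,8,8,10,14,14,17,17,20,31]

Per-enzyme occurrences:
  WciVI GCAAAGCA/8: at [0, 24, 41, 64, 88, 110, 118, 149] ⇒ [8, 32, 49, 72, 96, 118, 126, 157]
  TgoI TAACGT/1: at [11, 17, 54, 81, 97] ⇒ [12, 18, 55, 82, 98]

Pooled cuts: [8, 12, 18, 32, 49, 55, 72, 82, 96, 98, 118, 126, 157]

Fragments:
  [0,8): 8 bp
  [8,12): 4 bp
  [12,18): 6 bp
  [18,32): 14 bp
  [32,49): 17 bp
  [49,55): 6 bp
  [55,72): 17 bp
  [72,82): 10 bp
  [82,96): 14 bp
  [96,98): 2 bp
  [98,118): 20 bp
  [118,126): 8 bp
  [126,157): 31 bp
  [157,165): 8 bp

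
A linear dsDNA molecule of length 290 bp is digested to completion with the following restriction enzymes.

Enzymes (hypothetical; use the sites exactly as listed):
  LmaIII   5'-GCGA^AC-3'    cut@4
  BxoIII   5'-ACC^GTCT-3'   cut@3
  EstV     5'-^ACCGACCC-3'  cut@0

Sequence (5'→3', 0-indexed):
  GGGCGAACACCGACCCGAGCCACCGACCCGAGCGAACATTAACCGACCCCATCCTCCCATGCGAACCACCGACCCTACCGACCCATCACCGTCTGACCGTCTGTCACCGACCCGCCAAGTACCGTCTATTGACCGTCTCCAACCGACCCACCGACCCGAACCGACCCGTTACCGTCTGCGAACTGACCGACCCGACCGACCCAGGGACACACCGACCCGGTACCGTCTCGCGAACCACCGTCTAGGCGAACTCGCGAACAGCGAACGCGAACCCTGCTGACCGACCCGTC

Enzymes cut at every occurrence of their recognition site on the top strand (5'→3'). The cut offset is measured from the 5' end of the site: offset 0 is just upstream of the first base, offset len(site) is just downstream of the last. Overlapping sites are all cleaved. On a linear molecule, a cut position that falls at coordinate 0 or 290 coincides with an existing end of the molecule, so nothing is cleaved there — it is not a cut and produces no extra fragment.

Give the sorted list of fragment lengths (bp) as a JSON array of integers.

[2,3,4,6,6,6,6,7,7,7,8,8,8,8,9,9,9,9,10,10,11,11,13,14,14,14,14,16,18,23]

Site scan:
  LmaIII (GCGAAC, off=4): starts [2, 31, 60, 177, 229, 245, 253, 260, 266] → cuts [6, 35, 64, 181, 233, 249, 257, 264, 270]
  BxoIII (ACCGTCT, off=3): starts [87, 95, 120, 131, 170, 221, 236] → cuts [90, 98, 123, 134, 173, 224, 239]
  EstV (ACCGACCC, off=0): starts [8, 21, 41, 67, 76, 105, 141, 149, 159, 185, 194, 210, 279] → cuts [8, 21, 41, 67, 76, 105, 141, 149, 159, 185, 194, 210, 279]

Pooled cuts: [6, 8, 21, 35, 41, 64, 67, 76, 90, 98, 105, 123, 134, 141, 149, 159, 173, 181, 185, 194, 210, 224, 233, 239, 249, 257, 264, 270, 279]

Fragments:
  [0,6): 6 bp
  [6,8): 2 bp
  [8,21): 13 bp
  [21,35): 14 bp
  [35,41): 6 bp
  [41,64): 23 bp
  [64,67): 3 bp
  [67,76): 9 bp
  [76,90): 14 bp
  [90,98): 8 bp
  [98,105): 7 bp
  [105,123): 18 bp
  [123,134): 11 bp
  [134,141): 7 bp
  [141,149): 8 bp
  [149,159): 10 bp
  [159,173): 14 bp
  [173,181): 8 bp
  [181,185): 4 bp
  [185,194): 9 bp
  [194,210): 16 bp
  [210,224): 14 bp
  [224,233): 9 bp
  [233,239): 6 bp
  [239,249): 10 bp
  [249,257): 8 bp
  [257,264): 7 bp
  [264,270): 6 bp
  [270,279): 9 bp
  [279,290): 11 bp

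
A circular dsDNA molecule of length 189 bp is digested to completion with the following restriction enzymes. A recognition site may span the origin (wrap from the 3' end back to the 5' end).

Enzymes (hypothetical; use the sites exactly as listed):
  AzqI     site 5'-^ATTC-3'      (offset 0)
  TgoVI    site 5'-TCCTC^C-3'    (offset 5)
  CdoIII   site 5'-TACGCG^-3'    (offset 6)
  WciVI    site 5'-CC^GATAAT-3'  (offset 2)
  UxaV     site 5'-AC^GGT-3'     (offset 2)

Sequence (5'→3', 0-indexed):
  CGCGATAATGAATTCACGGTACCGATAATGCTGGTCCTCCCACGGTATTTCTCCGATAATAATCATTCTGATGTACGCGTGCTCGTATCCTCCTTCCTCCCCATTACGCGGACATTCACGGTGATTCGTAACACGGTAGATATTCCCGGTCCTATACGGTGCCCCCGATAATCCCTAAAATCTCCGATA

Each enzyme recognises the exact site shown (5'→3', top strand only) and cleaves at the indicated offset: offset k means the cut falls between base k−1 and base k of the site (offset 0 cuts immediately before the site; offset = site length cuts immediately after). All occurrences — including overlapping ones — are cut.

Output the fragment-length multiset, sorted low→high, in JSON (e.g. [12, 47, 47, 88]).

[3,4,4,6,6,6,7,7,7,9,10,11,11,11,13,15,16,16,27]

Scan for sites:
  AzqI ATTC/0: at [11, 64, 113, 123, 141] ⇒ [11, 64, 113, 123, 141]
  TgoVI TCCTCC/5: at [34, 87, 94] ⇒ [39, 92, 99]
  CdoIII TACGCG/6: at [73, 104, 187] ⇒ [4, 79, 110]
  WciVI CCGATAAT/2: at [21, 52, 164] ⇒ [23, 54, 166]
  UxaV ACGGT/2: at [15, 41, 117, 132, 155] ⇒ [17, 43, 119, 134, 157]

All cut coordinates (distinct, sorted): [4, 11, 17, 23, 39, 43, 54, 64, 79, 92, 99, 110, 113, 119, 123, 134, 141, 157, 166]

Fragments:
  4→11: 7 bp
  11→17: 6 bp
  17→23: 6 bp
  23→39: 16 bp
  39→43: 4 bp
  43→54: 11 bp
  54→64: 10 bp
  64→79: 15 bp
  79→92: 13 bp
  92→99: 7 bp
  99→110: 11 bp
  110→113: 3 bp
  113→119: 6 bp
  119→123: 4 bp
  123→134: 11 bp
  134→141: 7 bp
  141→157: 16 bp
  157→166: 9 bp
  166→4 (wrap): 189-166+4 = 27 bp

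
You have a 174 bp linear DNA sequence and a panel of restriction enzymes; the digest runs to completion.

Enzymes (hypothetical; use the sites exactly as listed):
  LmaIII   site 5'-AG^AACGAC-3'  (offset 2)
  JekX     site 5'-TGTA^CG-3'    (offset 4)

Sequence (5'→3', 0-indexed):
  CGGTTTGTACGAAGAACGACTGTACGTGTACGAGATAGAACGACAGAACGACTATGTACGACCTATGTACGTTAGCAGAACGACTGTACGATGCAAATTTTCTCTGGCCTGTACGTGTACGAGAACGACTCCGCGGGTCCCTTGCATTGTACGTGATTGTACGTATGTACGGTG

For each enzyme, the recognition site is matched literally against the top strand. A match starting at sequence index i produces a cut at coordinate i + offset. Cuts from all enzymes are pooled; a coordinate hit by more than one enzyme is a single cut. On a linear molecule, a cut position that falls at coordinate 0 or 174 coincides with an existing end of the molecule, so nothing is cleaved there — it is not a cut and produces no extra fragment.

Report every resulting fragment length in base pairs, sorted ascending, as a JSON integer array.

[4,5,5,6,6,8,8,8,9,9,10,10,10,11,12,25,28]

Site scan:
  LmaIII (AGAACGAC, off=2): starts [12, 36, 44, 76, 121] → cuts [14, 38, 46, 78, 123]
  JekX (TGTACG, off=4): starts [5, 20, 26, 54, 65, 84, 109, 115, 147, 157, 165] → cuts [9, 24, 30, 58, 69, 88, 113, 119, 151, 161, 169]

Pooled cuts: [9, 14, 24, 30, 38, 46, 58, 69, 78, 88, 113, 119, 123, 151, 161, 169]

Fragments:
  [0,9): 9 bp
  [9,14): 5 bp
  [14,24): 10 bp
  [24,30): 6 bp
  [30,38): 8 bp
  [38,46): 8 bp
  [46,58): 12 bp
  [58,69): 11 bp
  [69,78): 9 bp
  [78,88): 10 bp
  [88,113): 25 bp
  [113,119): 6 bp
  [119,123): 4 bp
  [123,151): 28 bp
  [151,161): 10 bp
  [161,169): 8 bp
  [169,174): 5 bp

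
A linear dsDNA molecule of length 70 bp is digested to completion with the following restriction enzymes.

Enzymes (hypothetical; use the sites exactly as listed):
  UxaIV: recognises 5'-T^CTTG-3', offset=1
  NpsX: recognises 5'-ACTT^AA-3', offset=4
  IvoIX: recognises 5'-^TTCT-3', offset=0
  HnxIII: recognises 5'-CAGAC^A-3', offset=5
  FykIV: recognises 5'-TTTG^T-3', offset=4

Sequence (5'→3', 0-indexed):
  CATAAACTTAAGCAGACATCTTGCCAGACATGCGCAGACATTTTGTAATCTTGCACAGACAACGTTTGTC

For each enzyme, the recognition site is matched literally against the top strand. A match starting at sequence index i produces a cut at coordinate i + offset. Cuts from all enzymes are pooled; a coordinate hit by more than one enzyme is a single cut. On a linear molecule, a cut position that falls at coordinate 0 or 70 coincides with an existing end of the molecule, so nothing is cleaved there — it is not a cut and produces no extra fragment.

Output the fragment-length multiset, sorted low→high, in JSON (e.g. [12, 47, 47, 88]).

Scan for sites:
  UxaIV (TCTTG, off=1): starts [18, 48] → cuts [19, 49]
  NpsX (ACTTAA, off=4): starts [5] → cuts [9]
  IvoIX (TTCT, off=0): no sites
  HnxIII (CAGACA, off=5): starts [12, 24, 34, 55] → cuts [17, 29, 39, 60]
  FykIV (TTTGT, off=4): starts [41, 64] → cuts [45, 68]

Pooled cuts: [9, 17, 19, 29, 39, 45, 49, 60, 68]

Fragments:
  [0,9): 9 bp
  [9,17): 8 bp
  [17,19): 2 bp
  [19,29): 10 bp
  [29,39): 10 bp
  [39,45): 6 bp
  [45,49): 4 bp
  [49,60): 11 bp
  [60,68): 8 bp
  [68,70): 2 bp

[2,2,4,6,8,8,9,10,10,11]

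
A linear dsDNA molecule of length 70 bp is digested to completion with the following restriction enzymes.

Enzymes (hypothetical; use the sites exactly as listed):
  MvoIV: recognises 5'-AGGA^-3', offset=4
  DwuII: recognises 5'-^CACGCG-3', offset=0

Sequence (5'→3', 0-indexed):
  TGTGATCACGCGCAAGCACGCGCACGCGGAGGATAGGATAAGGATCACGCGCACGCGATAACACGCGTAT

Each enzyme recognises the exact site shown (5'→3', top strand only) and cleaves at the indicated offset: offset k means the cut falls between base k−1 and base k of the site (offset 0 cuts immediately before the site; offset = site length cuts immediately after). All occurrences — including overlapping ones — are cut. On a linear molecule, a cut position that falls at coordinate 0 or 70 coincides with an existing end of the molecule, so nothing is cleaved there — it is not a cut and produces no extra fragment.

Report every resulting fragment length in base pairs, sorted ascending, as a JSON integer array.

Scan for sites:
  MvoIV (AGGA, off=4): starts [29, 34, 40] → cuts [33, 38, 44]
  DwuII (CACGCG, off=0): starts [6, 16, 22, 45, 51, 61] → cuts [6, 16, 22, 45, 51, 61]

Pooled cuts: [6, 16, 22, 33, 38, 44, 45, 51, 61]

Fragment lengths:
  [0,6): 6 bp
  [6,16): 10 bp
  [16,22): 6 bp
  [22,33): 11 bp
  [33,38): 5 bp
  [38,44): 6 bp
  [44,45): 1 bp
  [45,51): 6 bp
  [51,61): 10 bp
  [61,70): 9 bp

[1,5,6,6,6,6,9,10,10,11]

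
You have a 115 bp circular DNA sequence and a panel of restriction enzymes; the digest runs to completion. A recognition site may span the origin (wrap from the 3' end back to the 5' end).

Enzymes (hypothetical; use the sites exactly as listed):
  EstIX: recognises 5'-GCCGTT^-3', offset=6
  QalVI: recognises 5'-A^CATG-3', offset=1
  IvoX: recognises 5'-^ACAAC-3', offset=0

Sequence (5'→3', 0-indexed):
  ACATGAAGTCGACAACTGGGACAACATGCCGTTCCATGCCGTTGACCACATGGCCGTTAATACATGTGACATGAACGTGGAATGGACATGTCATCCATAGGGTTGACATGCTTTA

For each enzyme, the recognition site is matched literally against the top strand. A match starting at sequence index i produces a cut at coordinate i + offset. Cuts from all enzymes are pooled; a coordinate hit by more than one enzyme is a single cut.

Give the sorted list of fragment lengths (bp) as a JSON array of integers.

[4,4,5,7,9,9,10,10,10,10,17,20]

Per-enzyme occurrences:
  EstIX (GCCGTT, off=6): starts [27, 37, 52] → cuts [33, 43, 58]
  QalVI (ACATG, off=1): starts [0, 23, 47, 61, 68, 85, 105] → cuts [1, 24, 48, 62, 69, 86, 106]
  IvoX (ACAAC, off=0): starts [11, 20] → cuts [11, 20]

All cut coordinates (distinct, sorted): [1, 11, 20, 24, 33, 43, 48, 58, 62, 69, 86, 106]

Fragments:
  1→11: 10 bp
  11→20: 9 bp
  20→24: 4 bp
  24→33: 9 bp
  33→43: 10 bp
  43→48: 5 bp
  48→58: 10 bp
  58→62: 4 bp
  62→69: 7 bp
  69→86: 17 bp
  86→106: 20 bp
  106→1 (wrap): 115-106+1 = 10 bp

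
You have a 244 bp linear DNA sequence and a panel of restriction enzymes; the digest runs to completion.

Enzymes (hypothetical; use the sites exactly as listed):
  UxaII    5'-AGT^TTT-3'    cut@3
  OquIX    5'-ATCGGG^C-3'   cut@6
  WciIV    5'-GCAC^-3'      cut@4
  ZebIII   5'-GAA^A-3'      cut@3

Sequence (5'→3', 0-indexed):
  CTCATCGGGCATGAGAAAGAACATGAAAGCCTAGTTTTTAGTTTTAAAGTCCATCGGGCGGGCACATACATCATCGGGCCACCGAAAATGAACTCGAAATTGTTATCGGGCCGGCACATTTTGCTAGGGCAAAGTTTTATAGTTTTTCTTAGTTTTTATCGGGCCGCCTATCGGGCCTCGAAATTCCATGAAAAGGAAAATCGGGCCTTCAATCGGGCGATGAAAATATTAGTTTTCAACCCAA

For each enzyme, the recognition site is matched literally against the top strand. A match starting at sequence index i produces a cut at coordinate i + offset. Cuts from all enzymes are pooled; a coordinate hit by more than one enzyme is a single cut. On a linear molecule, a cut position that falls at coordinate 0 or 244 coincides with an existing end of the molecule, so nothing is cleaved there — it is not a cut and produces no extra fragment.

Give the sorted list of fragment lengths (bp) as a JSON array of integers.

Site scan:
  UxaII AGTTTT/3: at [32, 39, 132, 140, 150, 230] ⇒ [35, 42, 135, 143, 153, 233]
  OquIX ATCGGGC/6: at [3, 52, 72, 104, 157, 169, 199, 211] ⇒ [9, 58, 78, 110, 163, 175, 205, 217]
  WciIV GCAC/4: at [61, 113] ⇒ [65, 117]
  ZebIII GAAA/3: at [14, 24, 83, 95, 179, 189, 195, 221] ⇒ [17, 27, 86, 98, 182, 192, 198, 224]

All cut coordinates (distinct, sorted): [9, 17, 27, 35, 42, 58, 65, 78, 86, 98, 110, 117, 135, 143, 153, 163, 175, 182, 192, 198, 205, 217, 224, 233]

Fragment lengths:
  [0,9): 9 bp
  [9,17): 8 bp
  [17,27): 10 bp
  [27,35): 8 bp
  [35,42): 7 bp
  [42,58): 16 bp
  [58,65): 7 bp
  [65,78): 13 bp
  [78,86): 8 bp
  [86,98): 12 bp
  [98,110): 12 bp
  [110,117): 7 bp
  [117,135): 18 bp
  [135,143): 8 bp
  [143,153): 10 bp
  [153,163): 10 bp
  [163,175): 12 bp
  [175,182): 7 bp
  [182,192): 10 bp
  [192,198): 6 bp
  [198,205): 7 bp
  [205,217): 12 bp
  [217,224): 7 bp
  [224,233): 9 bp
  [233,244): 11 bp

[6,7,7,7,7,7,7,8,8,8,8,9,9,10,10,10,10,11,12,12,12,12,13,16,18]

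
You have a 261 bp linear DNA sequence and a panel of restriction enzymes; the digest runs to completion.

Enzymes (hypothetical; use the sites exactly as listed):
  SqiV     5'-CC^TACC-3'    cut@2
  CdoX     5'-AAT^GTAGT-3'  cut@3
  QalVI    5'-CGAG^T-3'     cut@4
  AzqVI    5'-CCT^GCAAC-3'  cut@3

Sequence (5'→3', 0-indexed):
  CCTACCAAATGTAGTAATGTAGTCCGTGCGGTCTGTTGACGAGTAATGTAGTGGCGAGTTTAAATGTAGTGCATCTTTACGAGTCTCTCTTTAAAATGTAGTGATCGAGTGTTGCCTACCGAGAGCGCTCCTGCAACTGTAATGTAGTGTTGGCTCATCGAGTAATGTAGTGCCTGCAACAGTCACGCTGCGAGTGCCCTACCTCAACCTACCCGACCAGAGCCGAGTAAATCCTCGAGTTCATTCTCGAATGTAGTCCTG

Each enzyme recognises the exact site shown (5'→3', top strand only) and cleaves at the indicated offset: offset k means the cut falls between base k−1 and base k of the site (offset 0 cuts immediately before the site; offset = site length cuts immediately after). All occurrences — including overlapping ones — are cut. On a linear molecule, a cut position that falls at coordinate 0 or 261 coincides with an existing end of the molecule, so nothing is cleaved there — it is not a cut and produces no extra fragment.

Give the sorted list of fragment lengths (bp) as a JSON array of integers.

[2,4,4,5,7,7,8,8,9,9,10,11,11,12,12,13,14,16,18,18,19,19,25]

Site scan:
  SqiV (CCTACC, off=2): starts [0, 114, 197, 207] → cuts [2, 116, 199, 209]
  CdoX (AATGTAGT, off=3): starts [7, 15, 44, 62, 94, 140, 163, 249] → cuts [10, 18, 47, 65, 97, 143, 166, 252]
  QalVI (CGAGT, off=4): starts [39, 54, 79, 105, 158, 190, 223, 235] → cuts [43, 58, 83, 109, 162, 194, 227, 239]
  AzqVI (CCTGCAAC, off=3): starts [129, 172] → cuts [132, 175]

All cut coordinates (distinct, sorted): [2, 10, 18, 43, 47, 58, 65, 83, 97, 109, 116, 132, 143, 162, 166, 175, 194, 199, 209, 227, 239, 252]

Fragments:
  [0,2): 2 bp
  [2,10): 8 bp
  [10,18): 8 bp
  [18,43): 25 bp
  [43,47): 4 bp
  [47,58): 11 bp
  [58,65): 7 bp
  [65,83): 18 bp
  [83,97): 14 bp
  [97,109): 12 bp
  [109,116): 7 bp
  [116,132): 16 bp
  [132,143): 11 bp
  [143,162): 19 bp
  [162,166): 4 bp
  [166,175): 9 bp
  [175,194): 19 bp
  [194,199): 5 bp
  [199,209): 10 bp
  [209,227): 18 bp
  [227,239): 12 bp
  [239,252): 13 bp
  [252,261): 9 bp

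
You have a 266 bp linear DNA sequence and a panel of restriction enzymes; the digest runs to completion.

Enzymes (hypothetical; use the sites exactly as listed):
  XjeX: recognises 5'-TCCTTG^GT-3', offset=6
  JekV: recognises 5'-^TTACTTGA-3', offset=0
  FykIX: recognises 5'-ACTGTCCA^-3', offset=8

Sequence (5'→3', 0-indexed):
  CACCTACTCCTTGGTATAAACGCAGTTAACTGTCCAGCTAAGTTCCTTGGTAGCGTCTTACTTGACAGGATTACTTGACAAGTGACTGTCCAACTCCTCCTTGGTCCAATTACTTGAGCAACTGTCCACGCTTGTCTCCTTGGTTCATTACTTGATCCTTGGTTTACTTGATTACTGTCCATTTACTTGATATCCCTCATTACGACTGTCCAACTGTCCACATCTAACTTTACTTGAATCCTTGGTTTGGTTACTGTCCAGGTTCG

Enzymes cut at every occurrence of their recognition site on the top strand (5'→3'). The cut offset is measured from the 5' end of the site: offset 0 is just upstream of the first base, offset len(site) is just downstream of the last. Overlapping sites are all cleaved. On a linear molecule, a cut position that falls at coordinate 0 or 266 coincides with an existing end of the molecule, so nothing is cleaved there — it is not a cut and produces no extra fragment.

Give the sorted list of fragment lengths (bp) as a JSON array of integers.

[1,2,5,6,6,8,8,9,11,13,13,13,14,14,15,16,18,19,22,23,30]

Scan for sites:
  XjeX (TCCTTGGT, off=6): starts [7, 43, 97, 136, 155, 238] → cuts [13, 49, 103, 142, 161, 244]
  JekV (TTACTTGA, off=0): starts [57, 70, 109, 147, 163, 182, 229] → cuts [57, 70, 109, 147, 163, 182, 229]
  FykIX (ACTGTCCA, off=8): starts [28, 84, 120, 173, 204, 212, 252] → cuts [36, 92, 128, 181, 212, 220, 260]

Pooled cuts: [13, 36, 49, 57, 70, 92, 103, 109, 128, 142, 147, 161, 163, 181, 182, 212, 220, 229, 244, 260]

Fragment lengths:
  [0,13): 13 bp
  [13,36): 23 bp
  [36,49): 13 bp
  [49,57): 8 bp
  [57,70): 13 bp
  [70,92): 22 bp
  [92,103): 11 bp
  [103,109): 6 bp
  [109,128): 19 bp
  [128,142): 14 bp
  [142,147): 5 bp
  [147,161): 14 bp
  [161,163): 2 bp
  [163,181): 18 bp
  [181,182): 1 bp
  [182,212): 30 bp
  [212,220): 8 bp
  [220,229): 9 bp
  [229,244): 15 bp
  [244,260): 16 bp
  [260,266): 6 bp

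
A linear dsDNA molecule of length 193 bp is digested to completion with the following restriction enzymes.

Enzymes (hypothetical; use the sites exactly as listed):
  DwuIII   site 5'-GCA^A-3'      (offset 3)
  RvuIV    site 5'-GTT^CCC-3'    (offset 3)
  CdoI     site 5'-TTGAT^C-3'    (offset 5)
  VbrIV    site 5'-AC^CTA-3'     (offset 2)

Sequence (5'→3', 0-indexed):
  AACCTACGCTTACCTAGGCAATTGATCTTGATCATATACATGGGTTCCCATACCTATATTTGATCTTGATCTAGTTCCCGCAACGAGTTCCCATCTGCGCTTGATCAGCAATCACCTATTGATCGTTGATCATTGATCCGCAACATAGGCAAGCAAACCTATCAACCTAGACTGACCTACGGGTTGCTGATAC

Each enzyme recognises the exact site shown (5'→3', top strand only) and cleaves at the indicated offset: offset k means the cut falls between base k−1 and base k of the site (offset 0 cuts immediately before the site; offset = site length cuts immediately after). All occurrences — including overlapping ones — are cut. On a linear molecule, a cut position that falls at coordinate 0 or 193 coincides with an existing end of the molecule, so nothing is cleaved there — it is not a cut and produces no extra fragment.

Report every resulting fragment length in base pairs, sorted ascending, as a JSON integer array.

Site scan:
  DwuIII (GCAA, off=3): starts [17, 79, 107, 139, 148, 152] → cuts [20, 82, 110, 142, 151, 155]
  RvuIV (GTTCCC, off=3): starts [43, 73, 86] → cuts [46, 76, 89]
  CdoI (TTGATC, off=5): starts [21, 27, 59, 65, 100, 118, 125, 132] → cuts [26, 32, 64, 70, 105, 123, 130, 137]
  VbrIV (ACCTA, off=2): starts [1, 11, 51, 113, 156, 164, 174] → cuts [3, 13, 53, 115, 158, 166, 176]

Pooled cuts: [3, 13, 20, 26, 32, 46, 53, 64, 70, 76, 82, 89, 105, 110, 115, 123, 130, 137, 142, 151, 155, 158, 166, 176]

Fragments:
  [0,3): 3 bp
  [3,13): 10 bp
  [13,20): 7 bp
  [20,26): 6 bp
  [26,32): 6 bp
  [32,46): 14 bp
  [46,53): 7 bp
  [53,64): 11 bp
  [64,70): 6 bp
  [70,76): 6 bp
  [76,82): 6 bp
  [82,89): 7 bp
  [89,105): 16 bp
  [105,110): 5 bp
  [110,115): 5 bp
  [115,123): 8 bp
  [123,130): 7 bp
  [130,137): 7 bp
  [137,142): 5 bp
  [142,151): 9 bp
  [151,155): 4 bp
  [155,158): 3 bp
  [158,166): 8 bp
  [166,176): 10 bp
  [176,193): 17 bp

[3,3,4,5,5,5,6,6,6,6,6,7,7,7,7,7,8,8,9,10,10,11,14,16,17]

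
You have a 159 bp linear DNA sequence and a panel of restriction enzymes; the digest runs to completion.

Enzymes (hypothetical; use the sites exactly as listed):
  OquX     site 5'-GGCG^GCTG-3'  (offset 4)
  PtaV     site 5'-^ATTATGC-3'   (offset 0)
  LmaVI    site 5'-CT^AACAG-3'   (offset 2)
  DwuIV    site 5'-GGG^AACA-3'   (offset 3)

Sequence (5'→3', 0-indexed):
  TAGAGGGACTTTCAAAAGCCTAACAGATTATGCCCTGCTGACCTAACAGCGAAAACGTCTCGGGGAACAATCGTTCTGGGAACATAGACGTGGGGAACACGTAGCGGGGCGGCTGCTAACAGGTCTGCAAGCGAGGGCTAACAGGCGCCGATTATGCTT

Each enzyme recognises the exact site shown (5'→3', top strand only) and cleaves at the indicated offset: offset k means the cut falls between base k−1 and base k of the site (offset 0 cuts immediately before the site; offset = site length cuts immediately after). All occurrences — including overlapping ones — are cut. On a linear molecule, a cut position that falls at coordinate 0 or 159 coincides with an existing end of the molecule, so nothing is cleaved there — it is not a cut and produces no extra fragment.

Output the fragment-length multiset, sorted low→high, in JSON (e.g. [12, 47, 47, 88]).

Site scan:
  OquX (GGCGGCTG, off=4): starts [107] → cuts [111]
  PtaV (ATTATGC, off=0): starts [26, 150] → cuts [26, 150]
  LmaVI (CTAACAG, off=2): starts [19, 42, 115, 137] → cuts [21, 44, 117, 139]
  DwuIV (GGGAACA, off=3): starts [62, 77, 92] → cuts [65, 80, 95]

Pooled cuts: [21, 26, 44, 65, 80, 95, 111, 117, 139, 150]

Fragment lengths:
  [0,21): 21 bp
  [21,26): 5 bp
  [26,44): 18 bp
  [44,65): 21 bp
  [65,80): 15 bp
  [80,95): 15 bp
  [95,111): 16 bp
  [111,117): 6 bp
  [117,139): 22 bp
  [139,150): 11 bp
  [150,159): 9 bp

[5,6,9,11,15,15,16,18,21,21,22]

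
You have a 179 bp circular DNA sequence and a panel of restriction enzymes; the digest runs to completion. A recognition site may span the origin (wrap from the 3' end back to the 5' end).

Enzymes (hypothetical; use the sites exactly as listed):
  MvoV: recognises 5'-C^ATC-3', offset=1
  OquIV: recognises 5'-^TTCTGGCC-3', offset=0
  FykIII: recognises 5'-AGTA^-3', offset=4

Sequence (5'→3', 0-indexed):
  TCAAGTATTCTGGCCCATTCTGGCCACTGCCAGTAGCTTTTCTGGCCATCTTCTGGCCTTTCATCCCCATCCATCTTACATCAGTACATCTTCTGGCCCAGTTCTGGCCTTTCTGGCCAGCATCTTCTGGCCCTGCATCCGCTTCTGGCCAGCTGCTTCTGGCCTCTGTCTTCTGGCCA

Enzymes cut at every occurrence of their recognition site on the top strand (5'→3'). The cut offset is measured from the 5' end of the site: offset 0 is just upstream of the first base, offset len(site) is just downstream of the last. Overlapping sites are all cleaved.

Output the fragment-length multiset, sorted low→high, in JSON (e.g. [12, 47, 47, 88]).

[1,3,3,3,4,4,6,6,7,7,8,8,8,9,10,11,11,12,12,14,14,18]

Per-enzyme occurrences:
  MvoV (CATC, off=1): starts [46, 61, 67, 71, 78, 86, 120, 135, 177] → cuts [47, 62, 68, 72, 79, 87, 121, 136, 178]
  OquIV (TTCTGGCC, off=0): starts [7, 17, 39, 50, 90, 101, 110, 124, 142, 156, 170] → cuts [7, 17, 39, 50, 90, 101, 110, 124, 142, 156, 170]
  FykIII (AGTA, off=4): starts [3, 31, 82] → cuts [7, 35, 86]

Pooled cuts: [7, 17, 35, 39, 47, 50, 62, 68, 72, 79, 86, 87, 90, 101, 110, 121, 124, 136, 142, 156, 170, 178]

Fragments:
  7→17: 10 bp
  17→35: 18 bp
  35→39: 4 bp
  39→47: 8 bp
  47→50: 3 bp
  50→62: 12 bp
  62→68: 6 bp
  68→72: 4 bp
  72→79: 7 bp
  79→86: 7 bp
  86→87: 1 bp
  87→90: 3 bp
  90→101: 11 bp
  101→110: 9 bp
  110→121: 11 bp
  121→124: 3 bp
  124→136: 12 bp
  136→142: 6 bp
  142→156: 14 bp
  156→170: 14 bp
  170→178: 8 bp
  178→7 (wrap): 179-178+7 = 8 bp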